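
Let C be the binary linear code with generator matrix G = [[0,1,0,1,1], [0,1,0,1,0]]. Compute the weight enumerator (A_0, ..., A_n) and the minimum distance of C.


Weight distribution: A_0 = 1, A_1 = 1, A_2 = 1, A_3 = 1. Minimum distance d = 1.

Enumerate all 2^2 = 4 messages m ∈ F_2^2.
For each, compute codeword c = mG in F_2^5, then tally its weight.
  m = 00 → c = 00000, weight = 0.
  m = 10 → c = 01011, weight = 3.
  m = 01 → c = 01010, weight = 2.
  m = 11 → c = 00001, weight = 1.
Tally weights:
  weight 0: 1 codewords.
  weight 1: 1 codewords.
  weight 2: 1 codewords.
  weight 3: 1 codewords.
Minimum distance d = smallest w > 0 with A_w > 0 = 1.
Sanity: Σ A_w = 4 = 2^2 = 4 ✓.


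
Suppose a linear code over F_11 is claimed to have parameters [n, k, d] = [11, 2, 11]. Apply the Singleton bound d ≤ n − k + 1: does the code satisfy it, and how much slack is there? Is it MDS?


Singleton RHS = n − k + 1 = 10, slack = -1, bound violated (no such code; not MDS).

Singleton bound: d ≤ n − k + 1.
Here n = 11, k = 2, so n − k + 1 = 10.
Given d = 11, check d ≤ 10: NO.
Slack = (n − k + 1) − d = -1.
The slack is negative: d = 11 exceeds n − k + 1 = 10 by 1, so the Singleton bound is violated and no linear [11, 2, 11]_11 code can exist. In particular it is not MDS (MDS requires d = n − k + 1 exactly).
Description: the claimed parameters are [11, 2, 11]_11; such a code would be impossible (violates the Singleton bound).


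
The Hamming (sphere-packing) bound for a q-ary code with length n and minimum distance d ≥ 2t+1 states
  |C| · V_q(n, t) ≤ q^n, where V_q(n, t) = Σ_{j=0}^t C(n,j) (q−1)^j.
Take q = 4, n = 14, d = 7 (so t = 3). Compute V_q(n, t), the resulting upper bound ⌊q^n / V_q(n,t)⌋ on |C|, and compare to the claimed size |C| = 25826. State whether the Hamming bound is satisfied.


V_q(n, t) = 10690, q^n = 268435456, Hamming bound = 25110, |C| = 25826 > bound (violated).

Step 1: Compute V_q(n, t) = Σ_{j=0}^3 C(n, j) (q−1)^j.
  j = 0: C(14,0)·(3)^0 = 1·1 = 1.
  j = 1: C(14,1)·(3)^1 = 14·3 = 42.
  j = 2: C(14,2)·(3)^2 = 91·9 = 819.
  j = 3: C(14,3)·(3)^3 = 364·27 = 9828.
  V_q(n, t) = 1 + 42 + 819 + 9828 = 10690.
Step 2: q^n = 4^14 = 268435456.
Step 3: Hamming bound ⌊q^n / V_q(n,t)⌋ = ⌊268435456/10690⌋ = 25110.
Step 4: Compare |C| = 25826 to 25110: violated.
The claimed |C| lies above the Hamming bound, so no 4-ary code of length 14 with d ≥ 7 can have 25826 codewords.


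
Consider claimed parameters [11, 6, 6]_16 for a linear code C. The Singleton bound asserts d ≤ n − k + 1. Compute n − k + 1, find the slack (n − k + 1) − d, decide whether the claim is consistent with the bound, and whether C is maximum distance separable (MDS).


Singleton RHS = n − k + 1 = 6, slack = 0, bound satisfied, MDS.

Singleton bound: d ≤ n − k + 1.
Here n = 11, k = 6, so n − k + 1 = 6.
Given d = 6, check d ≤ 6: YES.
Slack = (n − k + 1) − d = 0.
The code is MDS (slack = 0).
Description: the claimed parameters are [11, 6, 6]_16; such a code would be MDS (meets Singleton bound).


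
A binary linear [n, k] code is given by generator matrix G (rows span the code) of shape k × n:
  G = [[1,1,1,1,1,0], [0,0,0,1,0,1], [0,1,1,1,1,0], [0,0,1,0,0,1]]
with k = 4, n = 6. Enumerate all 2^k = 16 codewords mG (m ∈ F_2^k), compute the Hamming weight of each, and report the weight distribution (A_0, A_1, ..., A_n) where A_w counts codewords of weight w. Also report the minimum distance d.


Weight distribution: A_0 = 1, A_1 = 1, A_2 = 4, A_3 = 4, A_4 = 3, A_5 = 3. Minimum distance d = 1.

Enumerate all 2^4 = 16 messages m ∈ F_2^4.
For each, compute codeword c = mG in F_2^6, then tally its weight.
  m = 0000 → c = 000000, weight = 0.
  m = 1000 → c = 111110, weight = 5.
  m = 0100 → c = 000101, weight = 2.
  m = 1100 → c = 111011, weight = 5.
  m = 0010 → c = 011110, weight = 4.
  m = 1010 → c = 100000, weight = 1.
  m = 0110 → c = 011011, weight = 4.
  m = 1110 → c = 100101, weight = 3.
  m = 0001 → c = 001001, weight = 2.
  m = 1001 → c = 110111, weight = 5.
  m = 0101 → c = 001100, weight = 2.
  m = 1101 → c = 110010, weight = 3.
  m = 0011 → c = 010111, weight = 4.
  m = 1011 → c = 101001, weight = 3.
  m = 0111 → c = 010010, weight = 2.
  m = 1111 → c = 101100, weight = 3.
Tally weights:
  weight 0: 1 codewords.
  weight 1: 1 codewords.
  weight 2: 4 codewords.
  weight 3: 4 codewords.
  weight 4: 3 codewords.
  weight 5: 3 codewords.
Minimum distance d = smallest w > 0 with A_w > 0 = 1.
Sanity: Σ A_w = 16 = 2^4 = 16 ✓.


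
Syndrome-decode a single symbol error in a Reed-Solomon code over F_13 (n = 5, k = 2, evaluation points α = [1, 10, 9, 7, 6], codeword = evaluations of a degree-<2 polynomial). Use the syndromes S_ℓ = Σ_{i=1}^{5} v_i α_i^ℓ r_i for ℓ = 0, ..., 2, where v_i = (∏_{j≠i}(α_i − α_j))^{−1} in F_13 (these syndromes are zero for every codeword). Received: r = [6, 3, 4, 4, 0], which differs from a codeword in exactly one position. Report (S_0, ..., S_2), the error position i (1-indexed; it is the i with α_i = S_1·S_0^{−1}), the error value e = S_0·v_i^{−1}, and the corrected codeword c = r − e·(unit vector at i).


S = (11, 8, 7), error at position 3, error magnitude e = 5, c = [6, 3, 12, 4, 0].

Step 1: column multipliers v_i = (∏_{j≠i}(α_i − α_j))^{−1} mod 13.
  i = 1 (α = 1): (1−10)(1−9)(1−7)(1−6) = (−9)·(−8)·(−6)·(−5) = 2160 ≡ 2, so v_1 = 2^{−1} = 7 (mod 13).
  i = 2 (α = 10): (10−1)(10−9)(10−7)(10−6) = 9·1·3·4 = 108 ≡ 4, so v_2 = 4^{−1} = 10 (mod 13).
  i = 3 (α = 9): (9−1)(9−10)(9−7)(9−6) = 8·(−1)·2·3 = −48 ≡ 4, so v_3 = 4^{−1} = 10 (mod 13).
  i = 4 (α = 7): (7−1)(7−10)(7−9)(7−6) = 6·(−3)·(−2)·1 = 36 ≡ 10, so v_4 = 10^{−1} = 4 (mod 13).
  i = 5 (α = 6): (6−1)(6−10)(6−9)(6−7) = 5·(−4)·(−3)·(−1) = −60 ≡ 5, so v_5 = 5^{−1} = 8 (mod 13).
  v = [7, 10, 10, 4, 8].
Step 2: syndromes of r = [6, 3, 4, 4, 0] (all sums mod 13).
  S_0 = Σ v_i r_i = 7·6 + 10·3 + 10·4 + 4·4 + 8·0 = 128 ≡ 11.
  S_1 = Σ v_i α_i r_i = 7·1·6 + 10·10·3 + 10·9·4 + 4·7·4 + 8·6·0 = 814 ≡ 8.
  α_i^2 mod 13 = [1, 9, 3, 10, 10].
  S_2 = Σ v_i α_i^2 r_i = 7·1·6 + 10·9·3 + 10·3·4 + 4·10·4 + 8·10·0 = 592 ≡ 7.
  S = (11, 8, 7) ≠ 0, so r is not a codeword (an error is present).
Step 3: locate the error. For a single error e at position i, S_ℓ = v_i·e·α_i^ℓ, so α_err = S_1/S_0.
  S_0^{−1} = 11^{−1} = 6 (mod 13), so α_err = 8·6 = 48 ≡ 9 = α_3. Error position i = 3.
  Consistency check: S_2/S_1 = 7·5 = 35 ≡ 9 = α_err ✓ (single-error assumption holds).
Step 4: error magnitude e = S_0/v_3 = S_0·∏_{j≠3}(α_3 − α_j) = 11·4 = 44 ≡ 5 (mod 13).
Step 5: correct position 3: c_3 = r_3 − e = 4 − 5 ≡ 12 (mod 13). Hence c = [6, 3, 12, 4, 0].
  Check: interpolating c through the α_i gives m(x) = 2 + 4·x (degree < 2) with m(α_i) = c_i for every i, so c is indeed a codeword.


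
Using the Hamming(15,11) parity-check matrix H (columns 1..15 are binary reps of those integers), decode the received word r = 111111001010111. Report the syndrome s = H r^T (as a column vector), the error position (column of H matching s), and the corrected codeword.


s = (1, 0, 0, 1)^T, error position = 9, corrected codeword c = 111111000010111

Compute s = H r^T mod 2 one row at a time:
  s_1 = 0 + 1 + 0 + 1 + 0 + 1 + 1 + 1 = 5 ≡ 1 (mod 2).
  s_2 = 1 + 1 + 1 + 0 + 0 + 1 + 1 + 1 = 6 ≡ 0 (mod 2).
  s_3 = 1 + 1 + 1 + 0 + 0 + 1 + 1 + 1 = 6 ≡ 0 (mod 2).
  s_4 = 1 + 1 + 1 + 0 + 1 + 1 + 1 + 1 = 7 ≡ 1 (mod 2).
s = (1, 0, 0, 1)^T — this equals column 9 of H (binary 1001), so error is at position 9.
Correct: flip bit 9 of r = 111111001010111 to get c = 111111000010111.


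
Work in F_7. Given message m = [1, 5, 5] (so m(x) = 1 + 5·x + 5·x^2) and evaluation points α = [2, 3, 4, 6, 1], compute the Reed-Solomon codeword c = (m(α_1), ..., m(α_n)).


c = [3, 5, 3, 1, 4]

Message polynomial: m(x) = 1 + 5·x + 5·x^2 (mod 7).
For each evaluation point α_i, compute m(α_i) mod 7:
  α_1 = 2: Horner steps 5 → 1 → 3, so m(2) = 3.
  α_2 = 3: Horner steps 5 → 6 → 5, so m(3) = 5.
  α_3 = 4: Horner steps 5 → 4 → 3, so m(4) = 3.
  α_4 = 6: Horner steps 5 → 0 → 1, so m(6) = 1.
  α_5 = 1: Horner steps 5 → 3 → 4, so m(1) = 4.
Codeword c = [3, 5, 3, 1, 4] ∈ F_7^5.


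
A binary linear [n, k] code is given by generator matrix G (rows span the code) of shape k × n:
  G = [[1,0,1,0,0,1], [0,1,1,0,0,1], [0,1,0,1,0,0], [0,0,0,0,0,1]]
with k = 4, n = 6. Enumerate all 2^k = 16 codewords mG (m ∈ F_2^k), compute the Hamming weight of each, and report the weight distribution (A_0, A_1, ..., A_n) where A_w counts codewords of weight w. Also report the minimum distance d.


Weight distribution: A_0 = 1, A_1 = 1, A_2 = 6, A_3 = 6, A_4 = 1, A_5 = 1. Minimum distance d = 1.

Enumerate all 2^4 = 16 messages m ∈ F_2^4.
For each, compute codeword c = mG in F_2^6, then tally its weight.
  m = 0000 → c = 000000, weight = 0.
  m = 1000 → c = 101001, weight = 3.
  m = 0100 → c = 011001, weight = 3.
  m = 1100 → c = 110000, weight = 2.
  m = 0010 → c = 010100, weight = 2.
  m = 1010 → c = 111101, weight = 5.
  m = 0110 → c = 001101, weight = 3.
  m = 1110 → c = 100100, weight = 2.
  m = 0001 → c = 000001, weight = 1.
  m = 1001 → c = 101000, weight = 2.
  m = 0101 → c = 011000, weight = 2.
  m = 1101 → c = 110001, weight = 3.
  m = 0011 → c = 010101, weight = 3.
  m = 1011 → c = 111100, weight = 4.
  m = 0111 → c = 001100, weight = 2.
  m = 1111 → c = 100101, weight = 3.
Tally weights:
  weight 0: 1 codewords.
  weight 1: 1 codewords.
  weight 2: 6 codewords.
  weight 3: 6 codewords.
  weight 4: 1 codewords.
  weight 5: 1 codewords.
Minimum distance d = smallest w > 0 with A_w > 0 = 1.
Sanity: Σ A_w = 16 = 2^4 = 16 ✓.


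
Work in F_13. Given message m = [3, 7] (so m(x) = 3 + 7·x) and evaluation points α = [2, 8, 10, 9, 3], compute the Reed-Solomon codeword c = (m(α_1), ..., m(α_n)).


c = [4, 7, 8, 1, 11]

Message polynomial: m(x) = 3 + 7·x (mod 13).
For each evaluation point α_i, compute m(α_i) mod 13:
  α_1 = 2: Horner steps 7 → 4, so m(2) = 4.
  α_2 = 8: Horner steps 7 → 7, so m(8) = 7.
  α_3 = 10: Horner steps 7 → 8, so m(10) = 8.
  α_4 = 9: Horner steps 7 → 1, so m(9) = 1.
  α_5 = 3: Horner steps 7 → 11, so m(3) = 11.
Codeword c = [4, 7, 8, 1, 11] ∈ F_13^5.


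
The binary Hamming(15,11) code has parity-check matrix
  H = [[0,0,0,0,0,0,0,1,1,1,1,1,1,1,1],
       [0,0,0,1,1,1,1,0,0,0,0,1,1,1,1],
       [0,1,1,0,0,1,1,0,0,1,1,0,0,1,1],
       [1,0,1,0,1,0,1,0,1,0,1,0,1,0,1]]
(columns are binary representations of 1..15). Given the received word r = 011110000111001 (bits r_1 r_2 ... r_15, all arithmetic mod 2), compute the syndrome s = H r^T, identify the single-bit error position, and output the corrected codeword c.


s = (0, 0, 1, 0)^T, error position = 2, corrected codeword c = 001110000111001

Compute s = H r^T mod 2 one row at a time:
  s_1 = 0 + 0 + 1 + 1 + 1 + 0 + 0 + 1 = 4 ≡ 0 (mod 2).
  s_2 = 1 + 1 + 0 + 0 + 1 + 0 + 0 + 1 = 4 ≡ 0 (mod 2).
  s_3 = 1 + 1 + 0 + 0 + 1 + 1 + 0 + 1 = 5 ≡ 1 (mod 2).
  s_4 = 0 + 1 + 1 + 0 + 0 + 1 + 0 + 1 = 4 ≡ 0 (mod 2).
s = (0, 0, 1, 0)^T — this equals column 2 of H (binary 0010), so error is at position 2.
Correct: flip bit 2 of r = 011110000111001 to get c = 001110000111001.


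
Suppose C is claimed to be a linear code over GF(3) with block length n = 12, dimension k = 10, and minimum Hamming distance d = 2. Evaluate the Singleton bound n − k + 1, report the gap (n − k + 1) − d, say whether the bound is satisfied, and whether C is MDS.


Singleton RHS = n − k + 1 = 3, slack = 1, bound satisfied, not MDS.

Singleton bound: d ≤ n − k + 1.
Here n = 12, k = 10, so n − k + 1 = 3.
Given d = 2, check d ≤ 3: YES.
Slack = (n − k + 1) − d = 1.
The code is NOT MDS (slack = 1 > 0).
Description: the claimed parameters are [12, 10, 2]_3; such a code would be non-MDS.


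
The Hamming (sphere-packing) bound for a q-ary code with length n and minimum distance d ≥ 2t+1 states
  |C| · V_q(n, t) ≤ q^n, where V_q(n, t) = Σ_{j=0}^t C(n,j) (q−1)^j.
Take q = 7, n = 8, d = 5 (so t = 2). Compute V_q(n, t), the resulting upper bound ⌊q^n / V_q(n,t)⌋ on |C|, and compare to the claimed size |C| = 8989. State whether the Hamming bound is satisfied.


V_q(n, t) = 1057, q^n = 5764801, Hamming bound = 5453, |C| = 8989 > bound (violated).

Step 1: Compute V_q(n, t) = Σ_{j=0}^2 C(n, j) (q−1)^j.
  j = 0: C(8,0)·(6)^0 = 1·1 = 1.
  j = 1: C(8,1)·(6)^1 = 8·6 = 48.
  j = 2: C(8,2)·(6)^2 = 28·36 = 1008.
  V_q(n, t) = 1 + 48 + 1008 = 1057.
Step 2: q^n = 7^8 = 5764801.
Step 3: Hamming bound ⌊q^n / V_q(n,t)⌋ = ⌊5764801/1057⌋ = 5453.
Step 4: Compare |C| = 8989 to 5453: violated.
The claimed |C| lies above the Hamming bound, so no 7-ary code of length 8 with d ≥ 5 can have 8989 codewords.


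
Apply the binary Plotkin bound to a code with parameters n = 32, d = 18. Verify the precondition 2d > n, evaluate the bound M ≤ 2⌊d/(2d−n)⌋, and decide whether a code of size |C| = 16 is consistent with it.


Plotkin bound M ≤ 8; given |C| = 16 > bound (violated).

Check applicability: 2d = 36, n = 32.
2d − n = 4 > 0, so Plotkin applies.
Compute d/(2d−n) = 18/4 ≈ 4.5000.
⌊d/(2d−n)⌋ = 4.
Plotkin bound: M ≤ 2·4 = 8.
Given |C| = 16, check: VIOLATED.
This |C| is above the Plotkin bound, so no binary code with n = 32, d = 18 and 16 codewords exists.


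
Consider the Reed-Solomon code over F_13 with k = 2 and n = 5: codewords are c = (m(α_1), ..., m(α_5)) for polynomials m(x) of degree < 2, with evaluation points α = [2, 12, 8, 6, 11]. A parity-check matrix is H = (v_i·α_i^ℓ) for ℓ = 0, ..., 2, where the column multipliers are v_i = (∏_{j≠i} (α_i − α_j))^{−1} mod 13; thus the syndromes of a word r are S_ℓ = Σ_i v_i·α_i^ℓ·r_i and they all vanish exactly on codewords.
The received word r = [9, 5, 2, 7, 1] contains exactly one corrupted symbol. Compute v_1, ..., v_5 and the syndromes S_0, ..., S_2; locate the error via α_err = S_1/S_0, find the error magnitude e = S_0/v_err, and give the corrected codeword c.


S = (9, 5, 10), error at position 1, error magnitude e = 5, c = [4, 5, 2, 7, 1].

Step 1: column multipliers v_i = (∏_{j≠i}(α_i − α_j))^{−1} mod 13.
  i = 1 (α = 2): (2−12)(2−8)(2−6)(2−11) = (−10)·(−6)·(−4)·(−9) = 2160 ≡ 2, so v_1 = 2^{−1} = 7 (mod 13).
  i = 2 (α = 12): (12−2)(12−8)(12−6)(12−11) = 10·4·6·1 = 240 ≡ 6, so v_2 = 6^{−1} = 11 (mod 13).
  i = 3 (α = 8): (8−2)(8−12)(8−6)(8−11) = 6·(−4)·2·(−3) = 144 ≡ 1, so v_3 = 1^{−1} = 1 (mod 13).
  i = 4 (α = 6): (6−2)(6−12)(6−8)(6−11) = 4·(−6)·(−2)·(−5) = −240 ≡ 7, so v_4 = 7^{−1} = 2 (mod 13).
  i = 5 (α = 11): (11−2)(11−12)(11−8)(11−6) = 9·(−1)·3·5 = −135 ≡ 8, so v_5 = 8^{−1} = 5 (mod 13).
  v = [7, 11, 1, 2, 5].
Step 2: syndromes of r = [9, 5, 2, 7, 1] (all sums mod 13).
  S_0 = Σ v_i r_i = 7·9 + 11·5 + 1·2 + 2·7 + 5·1 = 139 ≡ 9.
  S_1 = Σ v_i α_i r_i = 7·2·9 + 11·12·5 + 1·8·2 + 2·6·7 + 5·11·1 = 941 ≡ 5.
  α_i^2 mod 13 = [4, 1, 12, 10, 4].
  S_2 = Σ v_i α_i^2 r_i = 7·4·9 + 11·1·5 + 1·12·2 + 2·10·7 + 5·4·1 = 491 ≡ 10.
  S = (9, 5, 10) ≠ 0, so r is not a codeword (an error is present).
Step 3: locate the error. For a single error e at position i, S_ℓ = v_i·e·α_i^ℓ, so α_err = S_1/S_0.
  S_0^{−1} = 9^{−1} = 3 (mod 13), so α_err = 5·3 = 15 ≡ 2 = α_1. Error position i = 1.
  Consistency check: S_2/S_1 = 10·8 = 80 ≡ 2 = α_err ✓ (single-error assumption holds).
Step 4: error magnitude e = S_0/v_1 = S_0·∏_{j≠1}(α_1 − α_j) = 9·2 = 18 ≡ 5 (mod 13).
Step 5: correct position 1: c_1 = r_1 − e = 9 − 5 ≡ 4 (mod 13). Hence c = [4, 5, 2, 7, 1].
  Check: interpolating c through the α_i gives m(x) = 9 + 4·x (degree < 2) with m(α_i) = c_i for every i, so c is indeed a codeword.


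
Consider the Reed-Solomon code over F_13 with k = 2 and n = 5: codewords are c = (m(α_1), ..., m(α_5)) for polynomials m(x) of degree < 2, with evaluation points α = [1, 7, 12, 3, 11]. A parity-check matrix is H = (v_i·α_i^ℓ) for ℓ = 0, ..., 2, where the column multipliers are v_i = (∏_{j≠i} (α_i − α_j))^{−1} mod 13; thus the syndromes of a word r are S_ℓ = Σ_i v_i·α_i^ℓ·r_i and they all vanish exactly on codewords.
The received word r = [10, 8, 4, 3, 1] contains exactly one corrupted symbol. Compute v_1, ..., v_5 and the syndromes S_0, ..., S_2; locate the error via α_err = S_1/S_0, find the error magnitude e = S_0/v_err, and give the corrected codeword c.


S = (7, 10, 5), error at position 2, error magnitude e = 6, c = [10, 2, 4, 3, 1].

Step 1: column multipliers v_i = (∏_{j≠i}(α_i − α_j))^{−1} mod 13.
  i = 1 (α = 1): (1−7)(1−12)(1−3)(1−11) = (−6)·(−11)·(−2)·(−10) = 1320 ≡ 7, so v_1 = 7^{−1} = 2 (mod 13).
  i = 2 (α = 7): (7−1)(7−12)(7−3)(7−11) = 6·(−5)·4·(−4) = 480 ≡ 12, so v_2 = 12^{−1} = 12 (mod 13).
  i = 3 (α = 12): (12−1)(12−7)(12−3)(12−11) = 11·5·9·1 = 495 ≡ 1, so v_3 = 1^{−1} = 1 (mod 13).
  i = 4 (α = 3): (3−1)(3−7)(3−12)(3−11) = 2·(−4)·(−9)·(−8) = −576 ≡ 9, so v_4 = 9^{−1} = 3 (mod 13).
  i = 5 (α = 11): (11−1)(11−7)(11−12)(11−3) = 10·4·(−1)·8 = −320 ≡ 5, so v_5 = 5^{−1} = 8 (mod 13).
  v = [2, 12, 1, 3, 8].
Step 2: syndromes of r = [10, 8, 4, 3, 1] (all sums mod 13).
  S_0 = Σ v_i r_i = 2·10 + 12·8 + 1·4 + 3·3 + 8·1 = 137 ≡ 7.
  S_1 = Σ v_i α_i r_i = 2·1·10 + 12·7·8 + 1·12·4 + 3·3·3 + 8·11·1 = 855 ≡ 10.
  α_i^2 mod 13 = [1, 10, 1, 9, 4].
  S_2 = Σ v_i α_i^2 r_i = 2·1·10 + 12·10·8 + 1·1·4 + 3·9·3 + 8·4·1 = 1097 ≡ 5.
  S = (7, 10, 5) ≠ 0, so r is not a codeword (an error is present).
Step 3: locate the error. For a single error e at position i, S_ℓ = v_i·e·α_i^ℓ, so α_err = S_1/S_0.
  S_0^{−1} = 7^{−1} = 2 (mod 13), so α_err = 10·2 = 20 ≡ 7 = α_2. Error position i = 2.
  Consistency check: S_2/S_1 = 5·4 = 20 ≡ 7 = α_err ✓ (single-error assumption holds).
Step 4: error magnitude e = S_0/v_2 = S_0·∏_{j≠2}(α_2 − α_j) = 7·12 = 84 ≡ 6 (mod 13).
Step 5: correct position 2: c_2 = r_2 − e = 8 − 6 ≡ 2 (mod 13). Hence c = [10, 2, 4, 3, 1].
  Check: interpolating c through the α_i gives m(x) = 7 + 3·x (degree < 2) with m(α_i) = c_i for every i, so c is indeed a codeword.


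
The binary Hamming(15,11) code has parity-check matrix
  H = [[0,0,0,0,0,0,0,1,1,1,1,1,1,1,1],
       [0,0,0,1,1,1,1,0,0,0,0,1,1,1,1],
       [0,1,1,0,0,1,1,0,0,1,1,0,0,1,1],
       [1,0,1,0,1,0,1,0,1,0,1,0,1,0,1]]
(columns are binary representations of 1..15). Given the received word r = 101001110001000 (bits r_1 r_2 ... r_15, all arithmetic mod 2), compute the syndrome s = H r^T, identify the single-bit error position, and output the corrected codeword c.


s = (0, 1, 1, 1)^T, error position = 7, corrected codeword c = 101001010001000

Compute s = H r^T mod 2 one row at a time:
  s_1 = 1 + 0 + 0 + 0 + 1 + 0 + 0 + 0 = 2 ≡ 0 (mod 2).
  s_2 = 0 + 0 + 1 + 1 + 1 + 0 + 0 + 0 = 3 ≡ 1 (mod 2).
  s_3 = 0 + 1 + 1 + 1 + 0 + 0 + 0 + 0 = 3 ≡ 1 (mod 2).
  s_4 = 1 + 1 + 0 + 1 + 0 + 0 + 0 + 0 = 3 ≡ 1 (mod 2).
s = (0, 1, 1, 1)^T — this equals column 7 of H (binary 0111), so error is at position 7.
Correct: flip bit 7 of r = 101001110001000 to get c = 101001010001000.


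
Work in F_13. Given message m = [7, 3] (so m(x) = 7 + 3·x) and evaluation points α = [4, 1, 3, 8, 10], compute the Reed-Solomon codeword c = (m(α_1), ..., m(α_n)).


c = [6, 10, 3, 5, 11]

Message polynomial: m(x) = 7 + 3·x (mod 13).
For each evaluation point α_i, compute m(α_i) mod 13:
  α_1 = 4: Horner steps 3 → 6, so m(4) = 6.
  α_2 = 1: Horner steps 3 → 10, so m(1) = 10.
  α_3 = 3: Horner steps 3 → 3, so m(3) = 3.
  α_4 = 8: Horner steps 3 → 5, so m(8) = 5.
  α_5 = 10: Horner steps 3 → 11, so m(10) = 11.
Codeword c = [6, 10, 3, 5, 11] ∈ F_13^5.


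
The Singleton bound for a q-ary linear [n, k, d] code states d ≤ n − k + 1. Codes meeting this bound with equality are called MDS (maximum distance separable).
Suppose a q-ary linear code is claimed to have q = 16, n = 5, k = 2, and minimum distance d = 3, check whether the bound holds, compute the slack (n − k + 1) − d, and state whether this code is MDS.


Singleton RHS = n − k + 1 = 4, slack = 1, bound satisfied, not MDS.

Singleton bound: d ≤ n − k + 1.
Here n = 5, k = 2, so n − k + 1 = 4.
Given d = 3, check d ≤ 4: YES.
Slack = (n − k + 1) − d = 1.
The code is NOT MDS (slack = 1 > 0).
Description: the claimed parameters are [5, 2, 3]_16; such a code would be non-MDS.


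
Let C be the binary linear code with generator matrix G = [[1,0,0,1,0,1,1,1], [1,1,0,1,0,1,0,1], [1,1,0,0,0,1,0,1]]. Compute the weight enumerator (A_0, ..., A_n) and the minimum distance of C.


Weight distribution: A_0 = 1, A_1 = 1, A_2 = 1, A_3 = 1, A_4 = 2, A_5 = 2. Minimum distance d = 1.

Enumerate all 2^3 = 8 messages m ∈ F_2^3.
For each, compute codeword c = mG in F_2^8, then tally its weight.
  m = 000 → c = 00000000, weight = 0.
  m = 100 → c = 10010111, weight = 5.
  m = 010 → c = 11010101, weight = 5.
  m = 110 → c = 01000010, weight = 2.
  m = 001 → c = 11000101, weight = 4.
  m = 101 → c = 01010010, weight = 3.
  m = 011 → c = 00010000, weight = 1.
  m = 111 → c = 10000111, weight = 4.
Tally weights:
  weight 0: 1 codewords.
  weight 1: 1 codewords.
  weight 2: 1 codewords.
  weight 3: 1 codewords.
  weight 4: 2 codewords.
  weight 5: 2 codewords.
Minimum distance d = smallest w > 0 with A_w > 0 = 1.
Sanity: Σ A_w = 8 = 2^3 = 8 ✓.


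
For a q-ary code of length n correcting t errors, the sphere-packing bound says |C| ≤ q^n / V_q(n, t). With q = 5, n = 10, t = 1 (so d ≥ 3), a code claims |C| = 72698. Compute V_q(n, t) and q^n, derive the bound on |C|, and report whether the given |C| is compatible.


V_q(n, t) = 41, q^n = 9765625, Hamming bound = 238185, |C| = 72698 ≤ bound (satisfied).

Step 1: Compute V_q(n, t) = Σ_{j=0}^1 C(n, j) (q−1)^j.
  j = 0: C(10,0)·(4)^0 = 1·1 = 1.
  j = 1: C(10,1)·(4)^1 = 10·4 = 40.
  V_q(n, t) = 1 + 40 = 41.
Step 2: q^n = 5^10 = 9765625.
Step 3: Hamming bound ⌊q^n / V_q(n,t)⌋ = ⌊9765625/41⌋ = 238185.
Step 4: Compare |C| = 72698 to 238185: satisfied.
The claimed |C| lies below the Hamming bound.


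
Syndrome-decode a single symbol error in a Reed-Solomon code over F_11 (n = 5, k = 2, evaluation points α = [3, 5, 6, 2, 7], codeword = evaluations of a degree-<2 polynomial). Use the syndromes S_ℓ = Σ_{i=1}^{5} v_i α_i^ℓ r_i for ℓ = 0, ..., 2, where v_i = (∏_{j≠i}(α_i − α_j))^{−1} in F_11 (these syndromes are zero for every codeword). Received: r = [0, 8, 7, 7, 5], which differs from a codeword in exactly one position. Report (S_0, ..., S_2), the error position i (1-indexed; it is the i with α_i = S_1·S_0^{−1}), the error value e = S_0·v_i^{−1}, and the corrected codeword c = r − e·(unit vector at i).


S = (5, 8, 4), error at position 3, error magnitude e = 6, c = [0, 8, 1, 7, 5].

Step 1: column multipliers v_i = (∏_{j≠i}(α_i − α_j))^{−1} mod 11.
  i = 1 (α = 3): (3−5)(3−6)(3−2)(3−7) = (−2)·(−3)·1·(−4) = −24 ≡ 9, so v_1 = 9^{−1} = 5 (mod 11).
  i = 2 (α = 5): (5−3)(5−6)(5−2)(5−7) = 2·(−1)·3·(−2) = 12 ≡ 1, so v_2 = 1^{−1} = 1 (mod 11).
  i = 3 (α = 6): (6−3)(6−5)(6−2)(6−7) = 3·1·4·(−1) = −12 ≡ 10, so v_3 = 10^{−1} = 10 (mod 11).
  i = 4 (α = 2): (2−3)(2−5)(2−6)(2−7) = (−1)·(−3)·(−4)·(−5) = 60 ≡ 5, so v_4 = 5^{−1} = 9 (mod 11).
  i = 5 (α = 7): (7−3)(7−5)(7−6)(7−2) = 4·2·1·5 = 40 ≡ 7, so v_5 = 7^{−1} = 8 (mod 11).
  v = [5, 1, 10, 9, 8].
Step 2: syndromes of r = [0, 8, 7, 7, 5] (all sums mod 11).
  S_0 = Σ v_i r_i = 5·0 + 1·8 + 10·7 + 9·7 + 8·5 = 181 ≡ 5.
  S_1 = Σ v_i α_i r_i = 5·3·0 + 1·5·8 + 10·6·7 + 9·2·7 + 8·7·5 = 866 ≡ 8.
  α_i^2 mod 11 = [9, 3, 3, 4, 5].
  S_2 = Σ v_i α_i^2 r_i = 5·9·0 + 1·3·8 + 10·3·7 + 9·4·7 + 8·5·5 = 686 ≡ 4.
  S = (5, 8, 4) ≠ 0, so r is not a codeword (an error is present).
Step 3: locate the error. For a single error e at position i, S_ℓ = v_i·e·α_i^ℓ, so α_err = S_1/S_0.
  S_0^{−1} = 5^{−1} = 9 (mod 11), so α_err = 8·9 = 72 ≡ 6 = α_3. Error position i = 3.
  Consistency check: S_2/S_1 = 4·7 = 28 ≡ 6 = α_err ✓ (single-error assumption holds).
Step 4: error magnitude e = S_0/v_3 = S_0·∏_{j≠3}(α_3 − α_j) = 5·10 = 50 ≡ 6 (mod 11).
Step 5: correct position 3: c_3 = r_3 − e = 7 − 6 ≡ 1 (mod 11). Hence c = [0, 8, 1, 7, 5].
  Check: interpolating c through the α_i gives m(x) = 10 + 4·x (degree < 2) with m(α_i) = c_i for every i, so c is indeed a codeword.


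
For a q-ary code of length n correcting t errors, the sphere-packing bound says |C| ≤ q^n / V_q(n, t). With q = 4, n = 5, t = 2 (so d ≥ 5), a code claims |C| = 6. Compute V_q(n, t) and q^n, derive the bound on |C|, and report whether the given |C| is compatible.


V_q(n, t) = 106, q^n = 1024, Hamming bound = 9, |C| = 6 ≤ bound (satisfied).

Step 1: Compute V_q(n, t) = Σ_{j=0}^2 C(n, j) (q−1)^j.
  j = 0: C(5,0)·(3)^0 = 1·1 = 1.
  j = 1: C(5,1)·(3)^1 = 5·3 = 15.
  j = 2: C(5,2)·(3)^2 = 10·9 = 90.
  V_q(n, t) = 1 + 15 + 90 = 106.
Step 2: q^n = 4^5 = 1024.
Step 3: Hamming bound ⌊q^n / V_q(n,t)⌋ = ⌊1024/106⌋ = 9.
Step 4: Compare |C| = 6 to 9: satisfied.
The claimed |C| lies below the Hamming bound.


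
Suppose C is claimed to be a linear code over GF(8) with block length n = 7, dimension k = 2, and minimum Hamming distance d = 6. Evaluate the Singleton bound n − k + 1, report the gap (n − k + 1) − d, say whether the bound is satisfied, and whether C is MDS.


Singleton RHS = n − k + 1 = 6, slack = 0, bound satisfied, MDS.

Singleton bound: d ≤ n − k + 1.
Here n = 7, k = 2, so n − k + 1 = 6.
Given d = 6, check d ≤ 6: YES.
Slack = (n − k + 1) − d = 0.
The code is MDS (slack = 0).
Description: the claimed parameters are [7, 2, 6]_8; such a code would be MDS (meets Singleton bound).


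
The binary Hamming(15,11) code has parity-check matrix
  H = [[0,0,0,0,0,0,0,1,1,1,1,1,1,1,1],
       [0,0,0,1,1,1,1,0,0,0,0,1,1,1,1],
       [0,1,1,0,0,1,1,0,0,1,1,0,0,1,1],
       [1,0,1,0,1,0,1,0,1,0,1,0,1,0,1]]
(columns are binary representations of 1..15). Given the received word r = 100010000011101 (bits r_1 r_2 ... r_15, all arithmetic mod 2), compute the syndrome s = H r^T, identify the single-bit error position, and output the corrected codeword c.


s = (0, 0, 0, 1)^T, error position = 1, corrected codeword c = 000010000011101

Compute s = H r^T mod 2 one row at a time:
  s_1 = 0 + 0 + 0 + 1 + 1 + 1 + 0 + 1 = 4 ≡ 0 (mod 2).
  s_2 = 0 + 1 + 0 + 0 + 1 + 1 + 0 + 1 = 4 ≡ 0 (mod 2).
  s_3 = 0 + 0 + 0 + 0 + 0 + 1 + 0 + 1 = 2 ≡ 0 (mod 2).
  s_4 = 1 + 0 + 1 + 0 + 0 + 1 + 1 + 1 = 5 ≡ 1 (mod 2).
s = (0, 0, 0, 1)^T — this equals column 1 of H (binary 0001), so error is at position 1.
Correct: flip bit 1 of r = 100010000011101 to get c = 000010000011101.


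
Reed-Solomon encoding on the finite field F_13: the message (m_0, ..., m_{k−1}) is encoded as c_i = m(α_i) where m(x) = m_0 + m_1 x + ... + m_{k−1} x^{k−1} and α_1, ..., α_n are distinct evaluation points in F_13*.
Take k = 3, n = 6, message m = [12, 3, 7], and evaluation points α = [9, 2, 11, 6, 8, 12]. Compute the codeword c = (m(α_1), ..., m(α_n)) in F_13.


c = [8, 7, 8, 9, 3, 3]

Message polynomial: m(x) = 12 + 3·x + 7·x^2 (mod 13).
For each evaluation point α_i, compute m(α_i) mod 13:
  α_1 = 9: Horner steps 7 → 1 → 8, so m(9) = 8.
  α_2 = 2: Horner steps 7 → 4 → 7, so m(2) = 7.
  α_3 = 11: Horner steps 7 → 2 → 8, so m(11) = 8.
  α_4 = 6: Horner steps 7 → 6 → 9, so m(6) = 9.
  α_5 = 8: Horner steps 7 → 7 → 3, so m(8) = 3.
  α_6 = 12: Horner steps 7 → 9 → 3, so m(12) = 3.
Codeword c = [8, 7, 8, 9, 3, 3] ∈ F_13^6.


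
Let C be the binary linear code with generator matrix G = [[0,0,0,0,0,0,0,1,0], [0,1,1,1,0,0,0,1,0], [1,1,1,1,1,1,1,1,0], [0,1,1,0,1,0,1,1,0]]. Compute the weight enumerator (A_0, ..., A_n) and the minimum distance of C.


Weight distribution: A_0 = 1, A_1 = 1, A_3 = 3, A_4 = 6, A_5 = 3, A_7 = 1, A_8 = 1. Minimum distance d = 1.

Enumerate all 2^4 = 16 messages m ∈ F_2^4.
For each, compute codeword c = mG in F_2^9, then tally its weight.
  m = 0000 → c = 000000000, weight = 0.
  m = 1000 → c = 000000010, weight = 1.
  m = 0100 → c = 011100010, weight = 4.
  m = 1100 → c = 011100000, weight = 3.
  m = 0010 → c = 111111110, weight = 8.
  m = 1010 → c = 111111100, weight = 7.
  m = 0110 → c = 100011100, weight = 4.
  m = 1110 → c = 100011110, weight = 5.
  m = 0001 → c = 011010110, weight = 5.
  m = 1001 → c = 011010100, weight = 4.
  m = 0101 → c = 000110100, weight = 3.
  m = 1101 → c = 000110110, weight = 4.
  m = 0011 → c = 100101000, weight = 3.
  m = 1011 → c = 100101010, weight = 4.
  m = 0111 → c = 111001010, weight = 5.
  m = 1111 → c = 111001000, weight = 4.
Tally weights:
  weight 0: 1 codewords.
  weight 1: 1 codewords.
  weight 3: 3 codewords.
  weight 4: 6 codewords.
  weight 5: 3 codewords.
  weight 7: 1 codewords.
  weight 8: 1 codewords.
Minimum distance d = smallest w > 0 with A_w > 0 = 1.
Sanity: Σ A_w = 16 = 2^4 = 16 ✓.


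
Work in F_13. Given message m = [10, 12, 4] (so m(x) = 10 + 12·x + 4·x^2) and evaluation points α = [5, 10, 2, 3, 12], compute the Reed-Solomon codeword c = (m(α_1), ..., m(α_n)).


c = [1, 10, 11, 4, 2]

Message polynomial: m(x) = 10 + 12·x + 4·x^2 (mod 13).
For each evaluation point α_i, compute m(α_i) mod 13:
  α_1 = 5: Horner steps 4 → 6 → 1, so m(5) = 1.
  α_2 = 10: Horner steps 4 → 0 → 10, so m(10) = 10.
  α_3 = 2: Horner steps 4 → 7 → 11, so m(2) = 11.
  α_4 = 3: Horner steps 4 → 11 → 4, so m(3) = 4.
  α_5 = 12: Horner steps 4 → 8 → 2, so m(12) = 2.
Codeword c = [1, 10, 11, 4, 2] ∈ F_13^5.


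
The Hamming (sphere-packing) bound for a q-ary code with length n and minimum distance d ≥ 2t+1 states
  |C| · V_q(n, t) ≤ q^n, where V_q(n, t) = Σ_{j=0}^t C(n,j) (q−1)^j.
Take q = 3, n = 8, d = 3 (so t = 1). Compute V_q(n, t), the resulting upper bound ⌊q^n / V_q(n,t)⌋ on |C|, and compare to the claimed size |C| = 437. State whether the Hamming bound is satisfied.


V_q(n, t) = 17, q^n = 6561, Hamming bound = 385, |C| = 437 > bound (violated).

Step 1: Compute V_q(n, t) = Σ_{j=0}^1 C(n, j) (q−1)^j.
  j = 0: C(8,0)·(2)^0 = 1·1 = 1.
  j = 1: C(8,1)·(2)^1 = 8·2 = 16.
  V_q(n, t) = 1 + 16 = 17.
Step 2: q^n = 3^8 = 6561.
Step 3: Hamming bound ⌊q^n / V_q(n,t)⌋ = ⌊6561/17⌋ = 385.
Step 4: Compare |C| = 437 to 385: violated.
The claimed |C| lies above the Hamming bound, so no 3-ary code of length 8 with d ≥ 3 can have 437 codewords.


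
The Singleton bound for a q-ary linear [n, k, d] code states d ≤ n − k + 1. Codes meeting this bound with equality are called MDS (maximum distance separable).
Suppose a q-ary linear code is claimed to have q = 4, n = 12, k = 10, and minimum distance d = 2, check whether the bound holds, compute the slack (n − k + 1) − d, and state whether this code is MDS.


Singleton RHS = n − k + 1 = 3, slack = 1, bound satisfied, not MDS.

Singleton bound: d ≤ n − k + 1.
Here n = 12, k = 10, so n − k + 1 = 3.
Given d = 2, check d ≤ 3: YES.
Slack = (n − k + 1) − d = 1.
The code is NOT MDS (slack = 1 > 0).
Description: the claimed parameters are [12, 10, 2]_4; such a code would be non-MDS.


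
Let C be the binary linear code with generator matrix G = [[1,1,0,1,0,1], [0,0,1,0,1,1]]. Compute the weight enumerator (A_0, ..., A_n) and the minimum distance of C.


Weight distribution: A_0 = 1, A_3 = 1, A_4 = 1, A_5 = 1. Minimum distance d = 3.

Enumerate all 2^2 = 4 messages m ∈ F_2^2.
For each, compute codeword c = mG in F_2^6, then tally its weight.
  m = 00 → c = 000000, weight = 0.
  m = 10 → c = 110101, weight = 4.
  m = 01 → c = 001011, weight = 3.
  m = 11 → c = 111110, weight = 5.
Tally weights:
  weight 0: 1 codewords.
  weight 3: 1 codewords.
  weight 4: 1 codewords.
  weight 5: 1 codewords.
Minimum distance d = smallest w > 0 with A_w > 0 = 3.
Sanity: Σ A_w = 4 = 2^2 = 4 ✓.


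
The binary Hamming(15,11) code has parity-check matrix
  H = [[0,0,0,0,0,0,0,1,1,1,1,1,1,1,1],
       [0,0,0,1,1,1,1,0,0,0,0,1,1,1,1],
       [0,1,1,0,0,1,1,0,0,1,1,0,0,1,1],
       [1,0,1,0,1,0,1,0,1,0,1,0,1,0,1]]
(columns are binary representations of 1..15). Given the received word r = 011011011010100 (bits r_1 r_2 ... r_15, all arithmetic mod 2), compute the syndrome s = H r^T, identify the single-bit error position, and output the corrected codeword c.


s = (0, 1, 0, 1)^T, error position = 5, corrected codeword c = 011001011010100

Compute s = H r^T mod 2 one row at a time:
  s_1 = 1 + 1 + 0 + 1 + 0 + 1 + 0 + 0 = 4 ≡ 0 (mod 2).
  s_2 = 0 + 1 + 1 + 0 + 0 + 1 + 0 + 0 = 3 ≡ 1 (mod 2).
  s_3 = 1 + 1 + 1 + 0 + 0 + 1 + 0 + 0 = 4 ≡ 0 (mod 2).
  s_4 = 0 + 1 + 1 + 0 + 1 + 1 + 1 + 0 = 5 ≡ 1 (mod 2).
s = (0, 1, 0, 1)^T — this equals column 5 of H (binary 0101), so error is at position 5.
Correct: flip bit 5 of r = 011011011010100 to get c = 011001011010100.


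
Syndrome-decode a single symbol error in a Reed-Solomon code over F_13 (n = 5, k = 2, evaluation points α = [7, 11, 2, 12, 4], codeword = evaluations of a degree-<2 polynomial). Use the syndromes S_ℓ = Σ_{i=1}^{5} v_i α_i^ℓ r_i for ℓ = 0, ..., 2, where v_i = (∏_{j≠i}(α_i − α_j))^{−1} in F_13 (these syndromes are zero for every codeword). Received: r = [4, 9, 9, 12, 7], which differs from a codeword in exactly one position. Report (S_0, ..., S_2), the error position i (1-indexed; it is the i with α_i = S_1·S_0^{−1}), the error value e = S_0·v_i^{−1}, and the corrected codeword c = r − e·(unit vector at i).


S = (6, 1, 11), error at position 2, error magnitude e = 9, c = [4, 0, 9, 12, 7].

Step 1: column multipliers v_i = (∏_{j≠i}(α_i − α_j))^{−1} mod 13.
  i = 1 (α = 7): (7−11)(7−2)(7−12)(7−4) = (−4)·5·(−5)·3 = 300 ≡ 1, so v_1 = 1^{−1} = 1 (mod 13).
  i = 2 (α = 11): (11−7)(11−2)(11−12)(11−4) = 4·9·(−1)·7 = −252 ≡ 8, so v_2 = 8^{−1} = 5 (mod 13).
  i = 3 (α = 2): (2−7)(2−11)(2−12)(2−4) = (−5)·(−9)·(−10)·(−2) = 900 ≡ 3, so v_3 = 3^{−1} = 9 (mod 13).
  i = 4 (α = 12): (12−7)(12−11)(12−2)(12−4) = 5·1·10·8 = 400 ≡ 10, so v_4 = 10^{−1} = 4 (mod 13).
  i = 5 (α = 4): (4−7)(4−11)(4−2)(4−12) = (−3)·(−7)·2·(−8) = −336 ≡ 2, so v_5 = 2^{−1} = 7 (mod 13).
  v = [1, 5, 9, 4, 7].
Step 2: syndromes of r = [4, 9, 9, 12, 7] (all sums mod 13).
  S_0 = Σ v_i r_i = 1·4 + 5·9 + 9·9 + 4·12 + 7·7 = 227 ≡ 6.
  S_1 = Σ v_i α_i r_i = 1·7·4 + 5·11·9 + 9·2·9 + 4·12·12 + 7·4·7 = 1457 ≡ 1.
  α_i^2 mod 13 = [10, 4, 4, 1, 3].
  S_2 = Σ v_i α_i^2 r_i = 1·10·4 + 5·4·9 + 9·4·9 + 4·1·12 + 7·3·7 = 739 ≡ 11.
  S = (6, 1, 11) ≠ 0, so r is not a codeword (an error is present).
Step 3: locate the error. For a single error e at position i, S_ℓ = v_i·e·α_i^ℓ, so α_err = S_1/S_0.
  S_0^{−1} = 6^{−1} = 11 (mod 13), so α_err = 1·11 = 11 ≡ 11 = α_2. Error position i = 2.
  Consistency check: S_2/S_1 = 11·1 = 11 ≡ 11 = α_err ✓ (single-error assumption holds).
Step 4: error magnitude e = S_0/v_2 = S_0·∏_{j≠2}(α_2 − α_j) = 6·8 = 48 ≡ 9 (mod 13).
Step 5: correct position 2: c_2 = r_2 − e = 9 − 9 ≡ 0 (mod 13). Hence c = [4, 0, 9, 12, 7].
  Check: interpolating c through the α_i gives m(x) = 11 + 12·x (degree < 2) with m(α_i) = c_i for every i, so c is indeed a codeword.


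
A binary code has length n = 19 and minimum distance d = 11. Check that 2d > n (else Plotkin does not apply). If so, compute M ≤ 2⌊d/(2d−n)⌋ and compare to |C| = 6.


Plotkin bound M ≤ 6; given |C| = 6 ≤ bound (satisfied).

Check applicability: 2d = 22, n = 19.
2d − n = 3 > 0, so Plotkin applies.
Compute d/(2d−n) = 11/3 ≈ 3.6667.
⌊d/(2d−n)⌋ = 3.
Plotkin bound: M ≤ 2·3 = 6.
Given |C| = 6, check: satisfied.
This |C| is at the Plotkin bound.


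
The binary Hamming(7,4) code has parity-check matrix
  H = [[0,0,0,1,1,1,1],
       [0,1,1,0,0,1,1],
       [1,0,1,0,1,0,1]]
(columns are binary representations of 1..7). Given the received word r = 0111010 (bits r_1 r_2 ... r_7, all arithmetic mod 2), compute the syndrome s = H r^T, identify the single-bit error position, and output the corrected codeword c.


s = (0, 1, 1)^T, error position = 3, corrected codeword c = 0101010

Compute s = H r^T mod 2 one row at a time:
  s_1 = 1 + 0 + 1 + 0 = 2 ≡ 0 (mod 2).
  s_2 = 1 + 1 + 1 + 0 = 3 ≡ 1 (mod 2).
  s_3 = 0 + 1 + 0 + 0 = 1 ≡ 1 (mod 2).
s = (0, 1, 1)^T — this equals column 3 of H (binary 011), so error is at position 3.
Correct: flip bit 3 of r = 0111010 to get c = 0101010.


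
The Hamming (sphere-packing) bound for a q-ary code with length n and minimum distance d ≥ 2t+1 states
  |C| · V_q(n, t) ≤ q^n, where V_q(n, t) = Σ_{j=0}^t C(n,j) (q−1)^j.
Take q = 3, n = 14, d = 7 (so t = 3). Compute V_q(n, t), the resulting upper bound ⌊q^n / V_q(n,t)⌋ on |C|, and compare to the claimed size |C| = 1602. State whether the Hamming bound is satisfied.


V_q(n, t) = 3305, q^n = 4782969, Hamming bound = 1447, |C| = 1602 > bound (violated).

Step 1: Compute V_q(n, t) = Σ_{j=0}^3 C(n, j) (q−1)^j.
  j = 0: C(14,0)·(2)^0 = 1·1 = 1.
  j = 1: C(14,1)·(2)^1 = 14·2 = 28.
  j = 2: C(14,2)·(2)^2 = 91·4 = 364.
  j = 3: C(14,3)·(2)^3 = 364·8 = 2912.
  V_q(n, t) = 1 + 28 + 364 + 2912 = 3305.
Step 2: q^n = 3^14 = 4782969.
Step 3: Hamming bound ⌊q^n / V_q(n,t)⌋ = ⌊4782969/3305⌋ = 1447.
Step 4: Compare |C| = 1602 to 1447: violated.
The claimed |C| lies above the Hamming bound, so no 3-ary code of length 14 with d ≥ 7 can have 1602 codewords.


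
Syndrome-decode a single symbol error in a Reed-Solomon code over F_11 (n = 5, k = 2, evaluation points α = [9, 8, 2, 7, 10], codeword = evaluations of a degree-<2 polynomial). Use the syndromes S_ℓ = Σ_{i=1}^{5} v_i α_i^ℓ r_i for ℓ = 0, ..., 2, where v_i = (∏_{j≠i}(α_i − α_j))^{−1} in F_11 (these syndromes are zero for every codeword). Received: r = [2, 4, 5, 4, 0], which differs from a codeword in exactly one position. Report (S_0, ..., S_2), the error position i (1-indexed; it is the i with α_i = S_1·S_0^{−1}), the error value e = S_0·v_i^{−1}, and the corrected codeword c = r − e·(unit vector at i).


S = (3, 10, 4), error at position 4, error magnitude e = 9, c = [2, 4, 5, 6, 0].

Step 1: column multipliers v_i = (∏_{j≠i}(α_i − α_j))^{−1} mod 11.
  i = 1 (α = 9): (9−8)(9−2)(9−7)(9−10) = 1·7·2·(−1) = −14 ≡ 8, so v_1 = 8^{−1} = 7 (mod 11).
  i = 2 (α = 8): (8−9)(8−2)(8−7)(8−10) = (−1)·6·1·(−2) = 12 ≡ 1, so v_2 = 1^{−1} = 1 (mod 11).
  i = 3 (α = 2): (2−9)(2−8)(2−7)(2−10) = (−7)·(−6)·(−5)·(−8) = 1680 ≡ 8, so v_3 = 8^{−1} = 7 (mod 11).
  i = 4 (α = 7): (7−9)(7−8)(7−2)(7−10) = (−2)·(−1)·5·(−3) = −30 ≡ 3, so v_4 = 3^{−1} = 4 (mod 11).
  i = 5 (α = 10): (10−9)(10−8)(10−2)(10−7) = 1·2·8·3 = 48 ≡ 4, so v_5 = 4^{−1} = 3 (mod 11).
  v = [7, 1, 7, 4, 3].
Step 2: syndromes of r = [2, 4, 5, 4, 0] (all sums mod 11).
  S_0 = Σ v_i r_i = 7·2 + 1·4 + 7·5 + 4·4 + 3·0 = 69 ≡ 3.
  S_1 = Σ v_i α_i r_i = 7·9·2 + 1·8·4 + 7·2·5 + 4·7·4 + 3·10·0 = 340 ≡ 10.
  α_i^2 mod 11 = [4, 9, 4, 5, 1].
  S_2 = Σ v_i α_i^2 r_i = 7·4·2 + 1·9·4 + 7·4·5 + 4·5·4 + 3·1·0 = 312 ≡ 4.
  S = (3, 10, 4) ≠ 0, so r is not a codeword (an error is present).
Step 3: locate the error. For a single error e at position i, S_ℓ = v_i·e·α_i^ℓ, so α_err = S_1/S_0.
  S_0^{−1} = 3^{−1} = 4 (mod 11), so α_err = 10·4 = 40 ≡ 7 = α_4. Error position i = 4.
  Consistency check: S_2/S_1 = 4·10 = 40 ≡ 7 = α_err ✓ (single-error assumption holds).
Step 4: error magnitude e = S_0/v_4 = S_0·∏_{j≠4}(α_4 − α_j) = 3·3 = 9 ≡ 9 (mod 11).
Step 5: correct position 4: c_4 = r_4 − e = 4 − 9 ≡ 6 (mod 11). Hence c = [2, 4, 5, 6, 0].
  Check: interpolating c through the α_i gives m(x) = 9 + 9·x (degree < 2) with m(α_i) = c_i for every i, so c is indeed a codeword.
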